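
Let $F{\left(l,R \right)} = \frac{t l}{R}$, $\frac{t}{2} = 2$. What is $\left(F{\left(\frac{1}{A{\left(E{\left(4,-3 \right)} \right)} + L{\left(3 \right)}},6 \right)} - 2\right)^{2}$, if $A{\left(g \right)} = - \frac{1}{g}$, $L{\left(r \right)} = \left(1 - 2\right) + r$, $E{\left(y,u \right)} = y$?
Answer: $\frac{1156}{441} \approx 2.6213$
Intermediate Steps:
$t = 4$ ($t = 2 \cdot 2 = 4$)
$L{\left(r \right)} = -1 + r$
$F{\left(l,R \right)} = \frac{4 l}{R}$
$\left(F{\left(\frac{1}{A{\left(E{\left(4,-3 \right)} \right)} + L{\left(3 \right)}},6 \right)} - 2\right)^{2} = \left(\frac{4}{\left(- \frac{1}{4} + \left(-1 + 3\right)\right) 6} - 2\right)^{2} = \left(4 \frac{1}{\left(-1\right) \frac{1}{4} + 2} \cdot \frac{1}{6} - 2\right)^{2} = \left(4 \frac{1}{- \frac{1}{4} + 2} \cdot \frac{1}{6} - 2\right)^{2} = \left(4 \frac{1}{\frac{7}{4}} \cdot \frac{1}{6} - 2\right)^{2} = \left(4 \cdot \frac{4}{7} \cdot \frac{1}{6} - 2\right)^{2} = \left(\frac{8}{21} - 2\right)^{2} = \left(- \frac{34}{21}\right)^{2} = \frac{1156}{441}$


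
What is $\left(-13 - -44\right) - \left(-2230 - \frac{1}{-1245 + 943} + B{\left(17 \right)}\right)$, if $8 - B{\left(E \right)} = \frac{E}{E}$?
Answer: $\frac{680707}{302} \approx 2254.0$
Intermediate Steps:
$B{\left(E \right)} = 7$ ($B{\left(E \right)} = 8 - \frac{E}{E} = 8 - 1 = 7$)
$\left(-13 - -44\right) - \left(-2230 - \frac{1}{-1245 + 943} + B{\left(17 \right)}\right) = \left(-13 - -44\right) + \left(\left(\frac{1}{-1245 + 943} - 7\right) - -2230\right) = \left(-13 + 44\right) + \left(\left(\frac{1}{-302} - 7\right) + 2230\right) = 31 + \left(\left(- \frac{1}{302} - 7\right) + 2230\right) = 31 + \left(- \frac{2115}{302} + 2230\right) = 31 + \frac{671345}{302} = \frac{680707}{302}$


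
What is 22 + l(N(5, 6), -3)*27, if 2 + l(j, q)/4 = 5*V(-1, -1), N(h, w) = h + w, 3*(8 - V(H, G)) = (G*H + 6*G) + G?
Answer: 5206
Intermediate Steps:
V(H, G) = 8 - 7*G/3 - G*H/3 (V(H, G) = 8 - ((G*H + 6*G) + G)/3 = 8 - ((6*G + G*H) + G)/3 = 8 - (7*G + G*H)/3 = 8 + (-7*G/3 - G*H/3) = 8 - 7*G/3 - G*H/3)
l(j, q) = 192 (l(j, q) = -8 + 4*(5*(8 - 7/3*(-1) - ⅓*(-1)*(-1))) = -8 + 4*(5*(8 + 7/3 - ⅓)) = -8 + 4*(5*10) = -8 + 4*50 = -8 + 200 = 192)
22 + l(N(5, 6), -3)*27 = 22 + 192*27 = 22 + 5184 = 5206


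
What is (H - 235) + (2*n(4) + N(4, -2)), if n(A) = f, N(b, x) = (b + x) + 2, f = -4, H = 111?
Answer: -128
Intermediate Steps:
N(b, x) = 2 + b + x
n(A) = -4
(H - 235) + (2*n(4) + N(4, -2)) = (111 - 235) + (2*(-4) + (2 + 4 - 2)) = -124 + (-8 + 4) = -124 - 4 = -128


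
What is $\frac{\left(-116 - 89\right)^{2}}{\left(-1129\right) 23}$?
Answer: $- \frac{42025}{25967} \approx -1.6184$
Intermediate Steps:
$\frac{\left(-116 - 89\right)^{2}}{\left(-1129\right) 23} = \frac{\left(-205\right)^{2}}{-25967} = 42025 \left(- \frac{1}{25967}\right) = - \frac{42025}{25967}$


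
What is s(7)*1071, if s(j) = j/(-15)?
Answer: -2499/5 ≈ -499.80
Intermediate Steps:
s(j) = -j/15 (s(j) = j*(-1/15) = -j/15)
s(7)*1071 = -1/15*7*1071 = -7/15*1071 = -2499/5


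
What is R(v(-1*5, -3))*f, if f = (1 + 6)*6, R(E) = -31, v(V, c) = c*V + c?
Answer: -1302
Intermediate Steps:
v(V, c) = c + V*c (v(V, c) = V*c + c = c + V*c)
f = 42 (f = 7*6 = 42)
R(v(-1*5, -3))*f = -31*42 = -1302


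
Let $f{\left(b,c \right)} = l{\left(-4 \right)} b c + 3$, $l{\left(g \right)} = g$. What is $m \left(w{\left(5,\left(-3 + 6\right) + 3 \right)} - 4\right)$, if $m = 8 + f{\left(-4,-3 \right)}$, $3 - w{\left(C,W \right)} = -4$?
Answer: $-111$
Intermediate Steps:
$w{\left(C,W \right)} = 7$ ($w{\left(C,W \right)} = 3 - -4 = 3 + 4 = 7$)
$f{\left(b,c \right)} = 3 - 4 b c$ ($f{\left(b,c \right)} = - 4 b c + 3 = 3 - 4 b c$)
$m = -37$ ($m = 8 + \left(3 - \left(-16\right) \left(-3\right)\right) = 8 + \left(3 - 48\right) = 8 - 45 = -37$)
$m \left(w{\left(5,\left(-3 + 6\right) + 3 \right)} - 4\right) = - 37 \left(7 - 4\right) = \left(-37\right) 3 = -111$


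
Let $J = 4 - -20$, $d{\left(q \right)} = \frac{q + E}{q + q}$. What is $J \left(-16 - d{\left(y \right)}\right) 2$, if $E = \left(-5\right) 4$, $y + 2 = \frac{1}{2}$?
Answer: $-1112$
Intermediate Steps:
$y = - \frac{3}{2}$ ($y = -2 + \frac{1}{2} = - \frac{3}{2} \approx -1.5$)
$E = -20$
$d{\left(q \right)} = \frac{-20 + q}{2 q}$ ($d{\left(q \right)} = \frac{q - 20}{q + q} = \frac{-20 + q}{2 q}$)
$J = 24$ ($J = 4 + 20 = 24$)
$J \left(-16 - d{\left(y \right)}\right) 2 = 24 \left(-16 - \frac{-20 - \frac{3}{2}}{2 \left(- \frac{3}{2}\right)}\right) 2 = 24 \left(-16 - \frac{1}{2} \left(- \frac{2}{3}\right) \left(- \frac{43}{2}\right)\right) 2 = 24 \left(-16 - \frac{43}{6}\right) 2 = 24 \left(- \frac{139}{6}\right) 2 = \left(-556\right) 2 = -1112$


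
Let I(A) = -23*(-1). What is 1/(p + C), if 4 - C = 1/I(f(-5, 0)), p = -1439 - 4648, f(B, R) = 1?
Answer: -23/139910 ≈ -0.00016439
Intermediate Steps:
I(A) = 23
p = -6087
C = 91/23 (C = 4 - 1/23 = 91/23 ≈ 3.9565)
1/(p + C) = 1/(-6087 + 91/23) = 1/(-139910/23) = -23/139910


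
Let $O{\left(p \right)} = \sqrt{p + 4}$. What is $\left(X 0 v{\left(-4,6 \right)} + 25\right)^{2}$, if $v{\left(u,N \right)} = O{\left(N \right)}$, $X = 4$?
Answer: $625$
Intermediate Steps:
$O{\left(p \right)} = \sqrt{4 + p}$
$v{\left(u,N \right)} = \sqrt{4 + N}$
$\left(X 0 v{\left(-4,6 \right)} + 25\right)^{2} = \left(4 \cdot 0 \sqrt{4 + 6} + 25\right)^{2} = \left(0 \sqrt{10} + 25\right)^{2} = \left(0 + 25\right)^{2} = 25^{2} = 625$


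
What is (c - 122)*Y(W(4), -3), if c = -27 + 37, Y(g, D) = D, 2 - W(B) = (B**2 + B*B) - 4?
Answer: 336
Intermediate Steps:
W(B) = 6 - 2*B**2 (W(B) = 2 - ((B**2 + B*B) - 4) = 2 - ((B**2 + B**2) - 4) = 2 - (2*B**2 - 4) = 2 - (-4 + 2*B**2) = 2 + (4 - 2*B**2) = 6 - 2*B**2)
c = 10
(c - 122)*Y(W(4), -3) = (10 - 122)*(-3) = -112*(-3) = 336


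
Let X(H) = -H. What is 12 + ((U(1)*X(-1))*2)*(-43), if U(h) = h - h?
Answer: 12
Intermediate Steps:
U(h) = 0
12 + ((U(1)*X(-1))*2)*(-43) = 12 + ((0*(-1*(-1)))*2)*(-43) = 12 + ((0*1)*2)*(-43) = 12 + (0*2)*(-43) = 12 + 0*(-43) = 12 + 0 = 12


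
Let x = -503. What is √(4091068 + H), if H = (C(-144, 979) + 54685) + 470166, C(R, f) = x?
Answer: 6*√128206 ≈ 2148.4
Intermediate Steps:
C(R, f) = -503
H = 524348 (H = (-503 + 54685) + 470166 = 54182 + 470166 = 524348)
√(4091068 + H) = √(4091068 + 524348) = √4615416 = 6*√128206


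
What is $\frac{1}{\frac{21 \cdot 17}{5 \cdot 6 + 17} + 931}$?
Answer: $\frac{47}{44114} \approx 0.0010654$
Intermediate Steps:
$\frac{1}{\frac{21 \cdot 17}{5 \cdot 6 + 17} + 931} = \frac{1}{\frac{357}{30 + 17} + 931} = \frac{1}{\frac{357}{47} + 931} = \frac{1}{\frac{44114}{47}} = \frac{47}{44114}$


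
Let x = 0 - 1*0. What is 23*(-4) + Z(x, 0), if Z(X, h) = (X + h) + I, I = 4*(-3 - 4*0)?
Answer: -104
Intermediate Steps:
x = 0 (x = 0 + 0 = 0)
I = -12 (I = 4*(-3 + 0) = 4*(-3) = -12)
Z(X, h) = -12 + X + h (Z(X, h) = (X + h) - 12 = -12 + X + h)
23*(-4) + Z(x, 0) = 23*(-4) + (-12 + 0 + 0) = -92 - 12 = -104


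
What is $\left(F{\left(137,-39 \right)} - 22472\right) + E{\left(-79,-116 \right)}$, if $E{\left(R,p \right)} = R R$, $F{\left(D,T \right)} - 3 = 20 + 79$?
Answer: $-16129$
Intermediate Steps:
$F{\left(D,T \right)} = 102$ ($F{\left(D,T \right)} = 3 + \left(20 + 79\right) = 3 + 99 = 102$)
$E{\left(R,p \right)} = R^{2}$
$\left(F{\left(137,-39 \right)} - 22472\right) + E{\left(-79,-116 \right)} = \left(102 - 22472\right) + \left(-79\right)^{2} = \left(102 - 22472\right) + 6241 = -22370 + 6241 = -16129$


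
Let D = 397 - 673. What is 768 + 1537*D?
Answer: -423444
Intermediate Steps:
D = -276
768 + 1537*D = 768 + 1537*(-276) = 768 - 424212 = -423444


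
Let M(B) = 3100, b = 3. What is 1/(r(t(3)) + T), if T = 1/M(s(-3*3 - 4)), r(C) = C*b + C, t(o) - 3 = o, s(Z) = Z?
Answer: 3100/74401 ≈ 0.041666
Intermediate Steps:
t(o) = 3 + o
r(C) = 4*C (r(C) = C*3 + C = 3*C + C = 4*C)
T = 1/3100 ≈ 0.00032258
1/(r(t(3)) + T) = 1/(4*(3 + 3) + 1/3100) = 1/(4*6 + 1/3100) = 1/(24 + 1/3100) = 1/(74401/3100) = 3100/74401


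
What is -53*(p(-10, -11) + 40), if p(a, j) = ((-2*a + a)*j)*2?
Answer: 9540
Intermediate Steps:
p(a, j) = -2*a*j (p(a, j) = ((-a)*j)*2 = -a*j*2 = -2*a*j)
-53*(p(-10, -11) + 40) = -53*(-2*(-10)*(-11) + 40) = -53*(-220 + 40) = -53*(-180) = 9540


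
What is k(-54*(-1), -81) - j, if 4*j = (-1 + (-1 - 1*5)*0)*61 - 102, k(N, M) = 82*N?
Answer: 17875/4 ≈ 4468.8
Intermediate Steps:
j = -163/4 (j = ((-1 + (-1 - 1*5)*0)*61 - 102)/4 = ((-1 + (-1 - 5)*0)*61 - 102)/4 = ((-1 - 6*0)*61 - 102)/4 = ((-1 + 0)*61 - 102)/4 = (-1*61 - 102)/4 = (-61 - 102)/4 = (¼)*(-163) = -163/4 ≈ -40.750)
k(-54*(-1), -81) - j = 82*(-54*(-1)) - 1*(-163/4) = 82*54 + 163/4 = 4428 + 163/4 = 17875/4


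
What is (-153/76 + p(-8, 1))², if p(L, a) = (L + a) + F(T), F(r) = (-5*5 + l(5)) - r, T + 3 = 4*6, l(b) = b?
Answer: 14447601/5776 ≈ 2501.3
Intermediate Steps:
T = 21 (T = -3 + 4*6 = -3 + 24 = 21)
F(r) = -20 - r (F(r) = (-5*5 + 5) - r = (-25 + 5) - r = -20 - r)
p(L, a) = -41 + L + a (p(L, a) = (L + a) + (-20 - 1*21) = (L + a) + (-20 - 21) = (L + a) - 41 = -41 + L + a)
(-153/76 + p(-8, 1))² = (-153/76 + (-41 - 8 + 1))² = (-153*1/76 - 48)² = (-153/76 - 48)² = (-3801/76)² = 14447601/5776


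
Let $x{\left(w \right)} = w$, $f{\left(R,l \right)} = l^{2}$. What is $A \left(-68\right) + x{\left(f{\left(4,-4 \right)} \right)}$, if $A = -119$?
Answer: $8108$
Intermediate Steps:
$A \left(-68\right) + x{\left(f{\left(4,-4 \right)} \right)} = \left(-119\right) \left(-68\right) + \left(-4\right)^{2} = 8092 + 16 = 8108$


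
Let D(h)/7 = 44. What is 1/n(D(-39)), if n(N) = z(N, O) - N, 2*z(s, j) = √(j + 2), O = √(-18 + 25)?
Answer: -1/(308 - √(2 + √7)/2) ≈ -0.0032582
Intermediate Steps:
O = √7 ≈ 2.6458
z(s, j) = √(2 + j)/2 (z(s, j) = √(j + 2)/2 = √(2 + j)/2)
D(h) = 308 (D(h) = 7*44 = 308)
n(N) = √(2 + √7)/2 - N
1/n(D(-39)) = 1/(√(2 + √7)/2 - 1*308) = 1/(√(2 + √7)/2 - 308) = 1/(-308 + √(2 + √7)/2)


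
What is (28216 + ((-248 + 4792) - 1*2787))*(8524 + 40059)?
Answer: 1456178259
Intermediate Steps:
(28216 + ((-248 + 4792) - 1*2787))*(8524 + 40059) = (28216 + (4544 - 2787))*48583 = (28216 + 1757)*48583 = 29973*48583 = 1456178259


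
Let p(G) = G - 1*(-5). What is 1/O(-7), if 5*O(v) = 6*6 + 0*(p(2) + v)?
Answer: 5/36 ≈ 0.13889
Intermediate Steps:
p(G) = 5 + G (p(G) = G + 5 = 5 + G)
O(v) = 36/5 (O(v) = (6*6 + 0*((5 + 2) + v))/5 = (36 + 0*(7 + v))/5 = (36 + 0)/5 = (⅕)*36 = 36/5)
1/O(-7) = 1/(36/5) = 5/36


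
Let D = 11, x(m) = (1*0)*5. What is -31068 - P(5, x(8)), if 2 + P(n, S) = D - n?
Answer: -31072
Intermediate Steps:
x(m) = 0 (x(m) = 0*5 = 0)
P(n, S) = 9 - n (P(n, S) = -2 + (11 - n) = 9 - n)
-31068 - P(5, x(8)) = -31068 - (9 - 1*5) = -31068 - (9 - 5) = -31068 - 1*4 = -31068 - 4 = -31072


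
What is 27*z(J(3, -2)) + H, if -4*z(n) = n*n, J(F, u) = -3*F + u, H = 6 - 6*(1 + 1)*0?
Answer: -3243/4 ≈ -810.75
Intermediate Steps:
H = 6 (H = 6 - 12*0 = 6 - 6*0 = 6 + 0 = 6)
J(F, u) = u - 3*F
z(n) = -n**2/4 (z(n) = -n*n/4 = -n**2/4)
27*z(J(3, -2)) + H = 27*(-(-2 - 3*3)**2/4) + 6 = 27*(-(-2 - 9)**2/4) + 6 = 27*(-1/4*(-11)**2) + 6 = 27*(-1/4*121) + 6 = 27*(-121/4) + 6 = -3267/4 + 6 = -3243/4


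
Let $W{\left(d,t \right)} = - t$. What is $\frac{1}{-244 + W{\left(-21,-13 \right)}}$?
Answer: $- \frac{1}{231} \approx -0.004329$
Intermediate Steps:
$\frac{1}{-244 + W{\left(-21,-13 \right)}} = \frac{1}{-244 - -13} = \frac{1}{-244 + 13} = \frac{1}{-231} = - \frac{1}{231}$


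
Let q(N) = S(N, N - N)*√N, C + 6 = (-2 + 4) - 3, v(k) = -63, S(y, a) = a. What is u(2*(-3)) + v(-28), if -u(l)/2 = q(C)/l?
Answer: -63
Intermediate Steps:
C = -7 (C = -6 + ((-2 + 4) - 3) = -6 + (2 - 3) = -6 - 1 = -7)
q(N) = 0 (q(N) = (N - N)*√N = 0*√N = 0)
u(l) = 0 (u(l) = -0/l = -2*0 = 0)
u(2*(-3)) + v(-28) = 0 - 63 = -63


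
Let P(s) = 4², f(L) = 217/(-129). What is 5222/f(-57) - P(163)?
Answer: -96730/31 ≈ -3120.3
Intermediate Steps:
f(L) = -217/129 (f(L) = 217*(-1/129) = -217/129)
P(s) = 16
5222/f(-57) - P(163) = 5222/(-217/129) - 1*16 = 5222*(-129/217) - 16 = -96234/31 - 16 = -96730/31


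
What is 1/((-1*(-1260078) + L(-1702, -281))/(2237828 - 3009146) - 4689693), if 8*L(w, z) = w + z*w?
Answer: -385659/1808622972511 ≈ -2.1323e-7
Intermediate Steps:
L(w, z) = w/8 + w*z/8 (L(w, z) = (w + z*w)/8 = (w + w*z)/8 = w/8 + w*z/8)
1/((-1*(-1260078) + L(-1702, -281))/(2237828 - 3009146) - 4689693) = 1/((-1*(-1260078) + (⅛)*(-1702)*(1 - 281))/(2237828 - 3009146) - 4689693) = 1/((1260078 + (⅛)*(-1702)*(-280))/(-771318) - 4689693) = 1/((1260078 + 59570)*(-1/771318) - 4689693) = 1/(1319648*(-1/771318) - 4689693) = 1/(-659824/385659 - 4689693) = 1/(-1808622972511/385659) = -385659/1808622972511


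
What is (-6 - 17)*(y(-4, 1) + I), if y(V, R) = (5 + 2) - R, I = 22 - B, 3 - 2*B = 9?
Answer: -713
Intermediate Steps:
B = -3 (B = 3/2 - ½*9 = 3/2 - 9/2 = -3)
I = 25 (I = 22 - 1*(-3) = 22 + 3 = 25)
y(V, R) = 7 - R
(-6 - 17)*(y(-4, 1) + I) = (-6 - 17)*((7 - 1*1) + 25) = -23*((7 - 1) + 25) = -23*(6 + 25) = -23*31 = -713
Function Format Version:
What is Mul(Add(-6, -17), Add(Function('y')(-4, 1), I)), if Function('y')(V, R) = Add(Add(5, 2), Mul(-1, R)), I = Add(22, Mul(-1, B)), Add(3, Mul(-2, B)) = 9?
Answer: -713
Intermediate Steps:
B = -3 (B = Add(Rational(3, 2), Mul(Rational(-1, 2), 9)) = Add(Rational(3, 2), Rational(-9, 2)) = -3)
I = 25 (I = Add(22, Mul(-1, -3)) = Add(22, 3) = 25)
Function('y')(V, R) = Add(7, Mul(-1, R))
Mul(Add(-6, -17), Add(Function('y')(-4, 1), I)) = Mul(Add(-6, -17), Add(Add(7, Mul(-1, 1)), 25)) = Mul(-23, Add(Add(7, -1), 25)) = Mul(-23, Add(6, 25)) = Mul(-23, 31) = -713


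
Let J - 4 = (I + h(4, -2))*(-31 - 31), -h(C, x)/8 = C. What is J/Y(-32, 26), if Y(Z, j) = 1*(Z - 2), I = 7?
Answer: -777/17 ≈ -45.706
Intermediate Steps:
h(C, x) = -8*C
Y(Z, j) = -2 + Z (Y(Z, j) = 1*(-2 + Z) = -2 + Z)
J = 1554 (J = 4 + (7 - 8*4)*(-31 - 31) = 4 + (7 - 32)*(-62) = 4 - 25*(-62) = 4 + 1550 = 1554)
J/Y(-32, 26) = 1554/(-2 - 32) = 1554/(-34) = -1/34*1554 = -777/17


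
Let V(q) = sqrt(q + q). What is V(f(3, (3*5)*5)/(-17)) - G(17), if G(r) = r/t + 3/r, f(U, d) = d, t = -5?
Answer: 274/85 + 5*I*sqrt(102)/17 ≈ 3.2235 + 2.9704*I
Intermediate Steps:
G(r) = 3/r - r/5 (G(r) = r/(-5) + 3/r = r*(-1/5) + 3/r = -r/5 + 3/r = 3/r - r/5)
V(q) = sqrt(2)*sqrt(q) (V(q) = sqrt(2*q) = sqrt(2)*sqrt(q))
V(f(3, (3*5)*5)/(-17)) - G(17) = sqrt(2)*sqrt(((3*5)*5)/(-17)) - (3/17 - 1/5*17) = sqrt(2)*sqrt((15*5)*(-1/17)) - (3*(1/17) - 17/5) = sqrt(2)*sqrt(75*(-1/17)) - (3/17 - 17/5) = sqrt(2)*sqrt(-75/17) - 1*(-274/85) = sqrt(2)*(5*I*sqrt(51)/17) + 274/85 = 5*I*sqrt(102)/17 + 274/85 = 274/85 + 5*I*sqrt(102)/17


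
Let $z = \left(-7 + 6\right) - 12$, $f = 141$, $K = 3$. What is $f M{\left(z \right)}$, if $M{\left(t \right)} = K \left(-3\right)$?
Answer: $-1269$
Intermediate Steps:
$z = -13$ ($z = -1 - 12 = -13$)
$M{\left(t \right)} = -9$ ($M{\left(t \right)} = 3 \left(-3\right) = -9$)
$f M{\left(z \right)} = 141 \left(-9\right) = -1269$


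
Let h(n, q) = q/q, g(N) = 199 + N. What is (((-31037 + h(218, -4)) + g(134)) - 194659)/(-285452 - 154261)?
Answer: 225362/439713 ≈ 0.51252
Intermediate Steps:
h(n, q) = 1
(((-31037 + h(218, -4)) + g(134)) - 194659)/(-285452 - 154261) = (((-31037 + 1) + (199 + 134)) - 194659)/(-285452 - 154261) = ((-31036 + 333) - 194659)/(-439713) = (-30703 - 194659)*(-1/439713) = -225362*(-1/439713) = 225362/439713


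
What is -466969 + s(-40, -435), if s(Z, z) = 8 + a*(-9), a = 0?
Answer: -466961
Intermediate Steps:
s(Z, z) = 8 (s(Z, z) = 8 + 0*(-9) = 8 + 0 = 8)
-466969 + s(-40, -435) = -466969 + 8 = -466961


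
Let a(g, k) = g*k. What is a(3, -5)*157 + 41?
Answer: -2314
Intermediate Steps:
a(3, -5)*157 + 41 = (3*(-5))*157 + 41 = -15*157 + 41 = -2355 + 41 = -2314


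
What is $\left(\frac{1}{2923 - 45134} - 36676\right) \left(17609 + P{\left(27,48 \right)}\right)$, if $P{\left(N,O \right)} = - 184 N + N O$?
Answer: $- \frac{21576296687869}{42211} \approx -5.1115 \cdot 10^{8}$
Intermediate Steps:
$\left(\frac{1}{2923 - 45134} - 36676\right) \left(17609 + P{\left(27,48 \right)}\right) = \left(\frac{1}{2923 - 45134} - 36676\right) \left(17609 + 27 \left(-184 + 48\right)\right) = \left(\frac{1}{-42211} - 36676\right) \left(17609 + 27 \left(-136\right)\right) = \left(- \frac{1}{42211} - 36676\right) \left(17609 - 3672\right) = \left(- \frac{1548130637}{42211}\right) 13937 = - \frac{21576296687869}{42211}$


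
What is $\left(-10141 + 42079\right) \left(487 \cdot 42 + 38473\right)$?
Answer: $1882010526$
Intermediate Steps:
$\left(-10141 + 42079\right) \left(487 \cdot 42 + 38473\right) = 31938 \left(20454 + 38473\right) = 31938 \cdot 58927 = 1882010526$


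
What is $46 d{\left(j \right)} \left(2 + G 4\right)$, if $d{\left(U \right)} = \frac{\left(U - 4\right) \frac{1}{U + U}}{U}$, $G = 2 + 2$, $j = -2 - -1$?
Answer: $-2070$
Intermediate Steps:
$j = -1$ ($j = -2 + 1 = -1$)
$G = 4$
$d{\left(U \right)} = \frac{-4 + U}{2 U^{2}}$ ($d{\left(U \right)} = \frac{\left(-4 + U\right) \frac{1}{2 U}}{U} = \frac{\frac{1}{2} \frac{1}{U} \left(-4 + U\right)}{U} = \frac{-4 + U}{2 U^{2}}$)
$46 d{\left(j \right)} \left(2 + G 4\right) = 46 \frac{-4 - 1}{2 \cdot 1} \left(2 + 4 \cdot 4\right) = 46 \cdot \frac{1}{2} \cdot 1 \left(-5\right) \left(2 + 16\right) = 46 \left(- \frac{5}{2}\right) 18 = \left(-115\right) 18 = -2070$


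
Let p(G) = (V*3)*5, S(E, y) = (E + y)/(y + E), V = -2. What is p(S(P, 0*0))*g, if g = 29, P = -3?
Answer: -870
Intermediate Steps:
S(E, y) = 1 (S(E, y) = (E + y)/(E + y) = 1)
p(G) = -30 (p(G) = -2*3*5 = -6*5 = -30)
p(S(P, 0*0))*g = -30*29 = -870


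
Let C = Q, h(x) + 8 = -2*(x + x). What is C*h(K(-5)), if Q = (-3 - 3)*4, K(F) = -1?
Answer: 96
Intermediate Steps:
Q = -24 (Q = -6*4 = -24)
h(x) = -8 - 4*x (h(x) = -8 - 2*(x + x) = -8 - 4*x)
C = -24
C*h(K(-5)) = -24*(-8 - 4*(-1)) = -24*(-8 + 4) = -24*(-4) = 96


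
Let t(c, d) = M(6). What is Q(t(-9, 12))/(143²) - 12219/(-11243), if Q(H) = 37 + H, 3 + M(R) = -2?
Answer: 250226107/229908107 ≈ 1.0884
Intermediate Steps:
M(R) = -5 (M(R) = -3 - 2 = -5)
t(c, d) = -5
Q(t(-9, 12))/(143²) - 12219/(-11243) = (37 - 5)/(143²) - 12219/(-11243) = 32/20449 - 12219*(-1/11243) = 32*(1/20449) + 12219/11243 = 32/20449 + 12219/11243 = 250226107/229908107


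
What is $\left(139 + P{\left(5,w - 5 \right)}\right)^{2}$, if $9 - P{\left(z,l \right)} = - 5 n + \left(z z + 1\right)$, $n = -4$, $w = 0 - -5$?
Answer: $10404$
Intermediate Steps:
$w = 5$ ($w = 0 + 5 = 5$)
$P{\left(z,l \right)} = -12 - z^{2}$ ($P{\left(z,l \right)} = 9 - \left(\left(-5\right) \left(-4\right) + \left(z z + 1\right)\right) = 9 - \left(20 + \left(z^{2} + 1\right)\right) = 9 - \left(20 + \left(1 + z^{2}\right)\right) = 9 - \left(21 + z^{2}\right) = -12 - z^{2}$)
$\left(139 + P{\left(5,w - 5 \right)}\right)^{2} = \left(139 - 37\right)^{2} = 102^{2} = 10404$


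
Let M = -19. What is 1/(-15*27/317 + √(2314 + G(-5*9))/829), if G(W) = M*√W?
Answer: -1/(405/317 - √(2314 - 57*I*√5)/829) ≈ -0.81997 + 0.0010741*I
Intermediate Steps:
G(W) = -19*√W
1/(-15*27/317 + √(2314 + G(-5*9))/829) = 1/(-15*27/317 + √(2314 - 19*3*I*√5)/829) = 1/(-405*1/317 + √(2314 - 57*I*√5)*(1/829)) = 1/(-405/317 + √(2314 - 57*I*√5)*(1/829)) = 1/(-405/317 + √(2314 - 57*I*√5)/829)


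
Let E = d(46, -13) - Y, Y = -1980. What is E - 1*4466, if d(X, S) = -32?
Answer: -2518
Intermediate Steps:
E = 1948 (E = -32 - 1*(-1980) = -32 + 1980 = 1948)
E - 1*4466 = 1948 - 1*4466 = 1948 - 4466 = -2518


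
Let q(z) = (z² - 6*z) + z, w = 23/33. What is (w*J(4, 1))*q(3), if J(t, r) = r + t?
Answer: -230/11 ≈ -20.909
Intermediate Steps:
w = 23/33 (w = 23*(1/33) = 23/33 ≈ 0.69697)
q(z) = z² - 5*z
(w*J(4, 1))*q(3) = (23*(1 + 4)/33)*(3*(-5 + 3)) = ((23/33)*5)*(3*(-2)) = (115/33)*(-6) = -230/11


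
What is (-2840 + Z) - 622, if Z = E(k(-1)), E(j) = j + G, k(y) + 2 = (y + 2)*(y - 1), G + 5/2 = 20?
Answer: -6897/2 ≈ -3448.5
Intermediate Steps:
G = 35/2 (G = -5/2 + 20 = 35/2 ≈ 17.500)
k(y) = -2 + (-1 + y)*(2 + y) (k(y) = -2 + (y + 2)*(y - 1) = -2 + (2 + y)*(-1 + y) = -2 + (-1 + y)*(2 + y))
E(j) = 35/2 + j (E(j) = j + 35/2 = 35/2 + j)
Z = 27/2 (Z = 35/2 + (-4 - 1 + (-1)²) = 35/2 + (-4 - 1 + 1) = 35/2 - 4 = 27/2 ≈ 13.500)
(-2840 + Z) - 622 = (-2840 + 27/2) - 622 = -5653/2 - 622 = -6897/2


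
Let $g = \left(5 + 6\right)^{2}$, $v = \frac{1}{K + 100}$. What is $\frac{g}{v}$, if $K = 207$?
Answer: $37147$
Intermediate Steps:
$v = \frac{1}{307}$ ($v = \frac{1}{207 + 100} = \frac{1}{307} \approx 0.0032573$)
$g = 121$ ($g = 11^{2} = 121$)
$\frac{g}{v} = \frac{1}{\frac{1}{307}} \cdot 121 = 307 \cdot 121 = 37147$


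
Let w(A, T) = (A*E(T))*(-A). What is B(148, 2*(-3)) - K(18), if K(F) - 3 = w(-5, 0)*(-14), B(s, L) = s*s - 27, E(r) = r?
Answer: 21874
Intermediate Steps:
w(A, T) = -T*A² (w(A, T) = (A*T)*(-A) = -T*A²)
B(s, L) = -27 + s² (B(s, L) = s² - 27 = -27 + s²)
K(F) = 3 (K(F) = 3 - 1*0*(-5)²*(-14) = 3 - 1*0*25*(-14) = 3 + 0*(-14) = 3 + 0 = 3)
B(148, 2*(-3)) - K(18) = (-27 + 148²) - 1*3 = (-27 + 21904) - 3 = 21877 - 3 = 21874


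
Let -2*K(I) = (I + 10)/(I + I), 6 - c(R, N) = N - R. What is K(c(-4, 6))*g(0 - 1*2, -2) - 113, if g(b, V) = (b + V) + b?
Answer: -461/4 ≈ -115.25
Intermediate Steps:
g(b, V) = V + 2*b (g(b, V) = (V + b) + b = V + 2*b)
c(R, N) = 6 + R - N (c(R, N) = 6 - (N - R) = 6 + (R - N) = 6 + R - N)
K(I) = -(10 + I)/(4*I) (K(I) = -(I + 10)/(2*(I + I)) = -(10 + I)/(2*(2*I)) = -(10 + I)*1/(2*I)/2 = -(10 + I)/(4*I))
K(c(-4, 6))*g(0 - 1*2, -2) - 113 = ((-10 - (6 - 4 - 1*6))/(4*(6 - 4 - 1*6)))*(-2 + 2*(0 - 1*2)) - 113 = ((-10 - (6 - 4 - 6))/(4*(6 - 4 - 6)))*(-2 + 2*(0 - 2)) - 113 = ((¼)*(-10 - 1*(-4))/(-4))*(-2 + 2*(-2)) - 113 = ((¼)*(-¼)*(-10 + 4))*(-2 - 4) - 113 = ((¼)*(-¼)*(-6))*(-6) - 113 = (3/8)*(-6) - 113 = -9/4 - 113 = -461/4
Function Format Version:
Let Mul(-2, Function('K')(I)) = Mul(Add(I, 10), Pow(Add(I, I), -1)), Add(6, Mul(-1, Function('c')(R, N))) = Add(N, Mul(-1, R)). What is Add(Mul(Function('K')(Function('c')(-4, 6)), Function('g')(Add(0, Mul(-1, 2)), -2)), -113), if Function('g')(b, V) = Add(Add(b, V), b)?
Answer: Rational(-461, 4) ≈ -115.25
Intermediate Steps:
Function('g')(b, V) = Add(V, Mul(2, b)) (Function('g')(b, V) = Add(Add(V, b), b) = Add(V, Mul(2, b)))
Function('c')(R, N) = Add(6, R, Mul(-1, N)) (Function('c')(R, N) = Add(6, Mul(-1, Add(N, Mul(-1, R)))) = Add(6, Add(R, Mul(-1, N))) = Add(6, R, Mul(-1, N)))
Function('K')(I) = Mul(Rational(-1, 4), Pow(I, -1), Add(10, I)) (Function('K')(I) = Mul(Rational(-1, 2), Mul(Add(I, 10), Pow(Add(I, I), -1))) = Mul(Rational(-1, 2), Mul(Add(10, I), Pow(Mul(2, I), -1))) = Mul(Rational(-1, 2), Mul(Add(10, I), Mul(Rational(1, 2), Pow(I, -1)))) = Mul(Rational(-1, 2), Mul(Rational(1, 2), Pow(I, -1), Add(10, I))) = Mul(Rational(-1, 4), Pow(I, -1), Add(10, I)))
Add(Mul(Function('K')(Function('c')(-4, 6)), Function('g')(Add(0, Mul(-1, 2)), -2)), -113) = Add(Mul(Mul(Rational(1, 4), Pow(Add(6, -4, Mul(-1, 6)), -1), Add(-10, Mul(-1, Add(6, -4, Mul(-1, 6))))), Add(-2, Mul(2, Add(0, Mul(-1, 2))))), -113) = Add(Mul(Mul(Rational(1, 4), Pow(Add(6, -4, -6), -1), Add(-10, Mul(-1, Add(6, -4, -6)))), Add(-2, Mul(2, Add(0, -2)))), -113) = Add(Mul(Mul(Rational(1, 4), Pow(-4, -1), Add(-10, Mul(-1, -4))), Add(-2, Mul(2, -2))), -113) = Add(Mul(Mul(Rational(1, 4), Rational(-1, 4), Add(-10, 4)), Add(-2, -4)), -113) = Add(Mul(Mul(Rational(1, 4), Rational(-1, 4), -6), -6), -113) = Add(Mul(Rational(3, 8), -6), -113) = Add(Rational(-9, 4), -113) = Rational(-461, 4)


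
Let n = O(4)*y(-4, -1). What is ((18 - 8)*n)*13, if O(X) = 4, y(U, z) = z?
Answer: -520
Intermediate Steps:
n = -4 (n = 4*(-1) = -4)
((18 - 8)*n)*13 = ((18 - 8)*(-4))*13 = (10*(-4))*13 = -40*13 = -520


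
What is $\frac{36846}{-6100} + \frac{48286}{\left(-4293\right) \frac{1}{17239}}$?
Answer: $- \frac{2538906269639}{13093650} \approx -1.939 \cdot 10^{5}$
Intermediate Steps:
$\frac{36846}{-6100} + \frac{48286}{\left(-4293\right) \frac{1}{17239}} = 36846 \left(- \frac{1}{6100}\right) + \frac{48286}{\left(-4293\right) \frac{1}{17239}} = - \frac{18423}{3050} + \frac{48286}{- \frac{4293}{17239}} = - \frac{18423}{3050} + 48286 \left(- \frac{17239}{4293}\right) = - \frac{18423}{3050} - \frac{832402354}{4293} = - \frac{2538906269639}{13093650}$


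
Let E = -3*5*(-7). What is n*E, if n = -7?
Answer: -735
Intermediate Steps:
E = 105 (E = -15*(-7) = 105)
n*E = -7*105 = -735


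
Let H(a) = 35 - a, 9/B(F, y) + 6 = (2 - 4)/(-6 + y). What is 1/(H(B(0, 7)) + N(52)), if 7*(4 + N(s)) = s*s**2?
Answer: 56/1126663 ≈ 4.9704e-5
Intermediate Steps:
B(F, y) = 9/(-6 - 2/(-6 + y)) (B(F, y) = 9/(-6 + (2 - 4)/(-6 + y)) = 9/(-6 - 2/(-6 + y)))
N(s) = -4 + s**3/7 (N(s) = -4 + (s*s**2)/7 = -4 + s**3/7)
1/(H(B(0, 7)) + N(52)) = 1/((35 - 9*(6 - 1*7)/(2*(-17 + 3*7))) + (-4 + (1/7)*52**3)) = 1/((35 - 9*(6 - 7)/(2*(-17 + 21))) + (-4 + (1/7)*140608)) = 1/((35 - 9*(-1)/(2*4)) + (-4 + 140608/7)) = 1/((35 - 9*(-1)/(2*4)) + 140580/7) = 1/((35 - 1*(-9/8)) + 140580/7) = 1/((35 + 9/8) + 140580/7) = 1/(289/8 + 140580/7) = 1/(1126663/56) = 56/1126663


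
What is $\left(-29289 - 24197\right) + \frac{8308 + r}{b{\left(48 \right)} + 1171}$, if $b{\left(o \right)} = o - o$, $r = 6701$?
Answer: $- \frac{62617097}{1171} \approx -53473.0$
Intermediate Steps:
$b{\left(o \right)} = 0$
$\left(-29289 - 24197\right) + \frac{8308 + r}{b{\left(48 \right)} + 1171} = \left(-29289 - 24197\right) + \frac{8308 + 6701}{0 + 1171} = -53486 + \frac{15009}{1171} = - \frac{62617097}{1171}$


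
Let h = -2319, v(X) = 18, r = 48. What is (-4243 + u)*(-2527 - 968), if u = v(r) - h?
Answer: 6661470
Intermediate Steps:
u = 2337 (u = 18 - 1*(-2319) = 18 + 2319 = 2337)
(-4243 + u)*(-2527 - 968) = (-4243 + 2337)*(-2527 - 968) = -1906*(-3495) = 6661470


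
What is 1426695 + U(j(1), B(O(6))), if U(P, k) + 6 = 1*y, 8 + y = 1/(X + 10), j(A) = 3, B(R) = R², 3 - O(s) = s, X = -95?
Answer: 121267884/85 ≈ 1.4267e+6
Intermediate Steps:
O(s) = 3 - s
y = -681/85 (y = -8 + 1/(-95 + 10) = -8 + 1/(-85) = -8 - 1/85 = -681/85 ≈ -8.0118)
U(P, k) = -1191/85 (U(P, k) = -6 + 1*(-681/85) = -6 - 681/85 = -1191/85)
1426695 + U(j(1), B(O(6))) = 1426695 - 1191/85 = 121267884/85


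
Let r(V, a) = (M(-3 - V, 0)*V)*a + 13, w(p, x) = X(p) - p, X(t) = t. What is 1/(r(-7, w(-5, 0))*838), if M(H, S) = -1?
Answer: 1/10894 ≈ 9.1794e-5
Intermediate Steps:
w(p, x) = 0 (w(p, x) = p - p = 0)
r(V, a) = 13 - V*a (r(V, a) = (-V)*a + 13 = -V*a + 13 = 13 - V*a)
1/(r(-7, w(-5, 0))*838) = 1/((13 - 1*(-7)*0)*838) = 1/((13 + 0)*838) = 1/(13*838) = 1/10894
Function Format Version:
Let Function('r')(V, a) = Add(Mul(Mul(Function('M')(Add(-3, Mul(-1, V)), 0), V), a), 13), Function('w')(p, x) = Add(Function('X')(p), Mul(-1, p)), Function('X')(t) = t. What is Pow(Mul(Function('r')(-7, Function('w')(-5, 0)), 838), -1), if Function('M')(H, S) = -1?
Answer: Rational(1, 10894) ≈ 9.1794e-5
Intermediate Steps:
Function('w')(p, x) = 0 (Function('w')(p, x) = Add(p, Mul(-1, p)) = 0)
Function('r')(V, a) = Add(13, Mul(-1, V, a)) (Function('r')(V, a) = Add(Mul(Mul(-1, V), a), 13) = Add(Mul(-1, V, a), 13) = Add(13, Mul(-1, V, a)))
Pow(Mul(Function('r')(-7, Function('w')(-5, 0)), 838), -1) = Pow(Mul(Add(13, Mul(-1, -7, 0)), 838), -1) = Pow(Mul(Add(13, 0), 838), -1) = Pow(Mul(13, 838), -1) = Pow(10894, -1) = Rational(1, 10894)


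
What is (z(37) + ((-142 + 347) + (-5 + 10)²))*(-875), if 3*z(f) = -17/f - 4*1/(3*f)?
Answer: -66968125/333 ≈ -2.0111e+5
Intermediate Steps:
z(f) = -55/(9*f) (z(f) = (-17/f - 4*1/(3*f))/3 = (-17/f - 4/(3*f))/3 = (-55/(3*f))/3 = -55/(9*f))
(z(37) + ((-142 + 347) + (-5 + 10)²))*(-875) = (-55/9/37 + ((-142 + 347) + (-5 + 10)²))*(-875) = (-55/9*1/37 + (205 + 5²))*(-875) = (-55/333 + (205 + 25))*(-875) = (-55/333 + 230)*(-875) = (76535/333)*(-875) = -66968125/333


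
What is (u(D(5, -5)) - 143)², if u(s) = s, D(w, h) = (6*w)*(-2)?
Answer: 41209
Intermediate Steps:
D(w, h) = -12*w
(u(D(5, -5)) - 143)² = (-12*5 - 143)² = (-60 - 143)² = (-203)² = 41209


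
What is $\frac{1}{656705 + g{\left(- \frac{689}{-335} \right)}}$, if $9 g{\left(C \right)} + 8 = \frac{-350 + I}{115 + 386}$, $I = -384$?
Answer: $\frac{4509}{2961078103} \approx 1.5228 \cdot 10^{-6}$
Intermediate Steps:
$g{\left(C \right)} = - \frac{4742}{4509}$ ($g{\left(C \right)} = - \frac{8}{9} + \frac{\left(-350 - 384\right) \frac{1}{115 + 386}}{9} = - \frac{8}{9} + \frac{\left(-734\right) \frac{1}{501}}{9} = - \frac{8}{9} + \frac{1}{9} \left(- \frac{734}{501}\right) = - \frac{8}{9} - \frac{734}{4509} = - \frac{4742}{4509}$)
$\frac{1}{656705 + g{\left(- \frac{689}{-335} \right)}} = \frac{1}{656705 - \frac{4742}{4509}} = \frac{1}{\frac{2961078103}{4509}} = \frac{4509}{2961078103}$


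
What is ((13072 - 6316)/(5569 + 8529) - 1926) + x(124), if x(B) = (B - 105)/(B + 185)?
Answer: -4193921833/2178141 ≈ -1925.5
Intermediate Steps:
x(B) = (-105 + B)/(185 + B)
((13072 - 6316)/(5569 + 8529) - 1926) + x(124) = ((13072 - 6316)/(5569 + 8529) - 1926) + (-105 + 124)/(185 + 124) = (6756/14098 - 1926) + 19/309 = (6756*(1/14098) - 1926) + (1/309)*19 = (3378/7049 - 1926) + 19/309 = -13572996/7049 + 19/309 = -4193921833/2178141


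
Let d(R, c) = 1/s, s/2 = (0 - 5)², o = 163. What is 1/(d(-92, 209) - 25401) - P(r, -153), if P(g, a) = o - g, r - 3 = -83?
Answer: -308621957/1270049 ≈ -243.00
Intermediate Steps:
r = -80 (r = 3 - 83 = -80)
s = 50 (s = 2*(0 - 5)² = 2*(-5)² = 2*25 = 50)
d(R, c) = 1/50
P(g, a) = 163 - g
1/(d(-92, 209) - 25401) - P(r, -153) = 1/(1/50 - 25401) - (163 - 1*(-80)) = 1/(-1270049/50) - (163 + 80) = -50/1270049 - 1*243 = -50/1270049 - 243 = -308621957/1270049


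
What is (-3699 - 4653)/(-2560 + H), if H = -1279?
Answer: 8352/3839 ≈ 2.1756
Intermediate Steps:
(-3699 - 4653)/(-2560 + H) = (-3699 - 4653)/(-2560 - 1279) = -8352/(-3839) = -8352*(-1/3839) = 8352/3839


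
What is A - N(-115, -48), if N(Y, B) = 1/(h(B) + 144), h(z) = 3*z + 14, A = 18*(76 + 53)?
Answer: 32507/14 ≈ 2321.9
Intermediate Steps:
A = 2322 (A = 18*129 = 2322)
h(z) = 14 + 3*z
N(Y, B) = 1/(158 + 3*B) (N(Y, B) = 1/((14 + 3*B) + 144) = 1/(158 + 3*B))
A - N(-115, -48) = 2322 - 1/(158 + 3*(-48)) = 2322 - 1/(158 - 144) = 2322 - 1/14 = 32507/14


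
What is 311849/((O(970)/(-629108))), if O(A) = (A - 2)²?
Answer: -49046675173/234256 ≈ -2.0937e+5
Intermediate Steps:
O(A) = (-2 + A)²
311849/((O(970)/(-629108))) = 311849/(((-2 + 970)²/(-629108))) = 311849/((968²*(-1/629108))) = 311849/((937024*(-1/629108))) = 311849/(-234256/157277) = 311849*(-157277/234256) = -49046675173/234256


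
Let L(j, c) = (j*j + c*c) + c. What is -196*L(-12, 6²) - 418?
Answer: -289714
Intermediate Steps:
L(j, c) = c + c² + j² (L(j, c) = (j² + c²) + c = (c² + j²) + c = c + c² + j²)
-196*L(-12, 6²) - 418 = -196*(6² + (6²)² + (-12)²) - 418 = -196*(36 + 36² + 144) - 418 = -196*(36 + 1296 + 144) - 418 = -196*1476 - 418 = -289296 - 418 = -289714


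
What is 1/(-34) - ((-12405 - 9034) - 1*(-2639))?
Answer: 639199/34 ≈ 18800.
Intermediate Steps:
1/(-34) - ((-12405 - 9034) - 1*(-2639)) = -1/34 - (-21439 + 2639) = -1/34 - 1*(-18800) = -1/34 + 18800 = 639199/34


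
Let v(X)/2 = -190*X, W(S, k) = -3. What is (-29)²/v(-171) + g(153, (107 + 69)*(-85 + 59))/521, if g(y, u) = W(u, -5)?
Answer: 243221/33854580 ≈ 0.0071843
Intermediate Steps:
g(y, u) = -3
v(X) = -380*X (v(X) = 2*(-190*X) = -380*X)
(-29)²/v(-171) + g(153, (107 + 69)*(-85 + 59))/521 = (-29)²/((-380*(-171))) - 3/521 = 841/64980 - 3*1/521 = 841*(1/64980) - 3/521 = 841/64980 - 3/521 = 243221/33854580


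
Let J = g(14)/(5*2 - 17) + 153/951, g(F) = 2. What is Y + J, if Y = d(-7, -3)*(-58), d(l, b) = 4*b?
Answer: 1544147/2219 ≈ 695.88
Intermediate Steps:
Y = 696 (Y = (4*(-3))*(-58) = -12*(-58) = 696)
J = -277/2219 (J = 2/(5*2 - 17) + 153/951 = 2/(10 - 17) + 153*(1/951) = 2/(-7) + 51/317 = 2*(-⅐) + 51/317 = -2/7 + 51/317 = -277/2219 ≈ -0.12483)
Y + J = 696 - 277/2219 = 1544147/2219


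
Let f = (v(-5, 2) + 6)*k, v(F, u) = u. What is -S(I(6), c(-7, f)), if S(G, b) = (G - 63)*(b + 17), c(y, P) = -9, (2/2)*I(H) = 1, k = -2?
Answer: 496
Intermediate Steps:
I(H) = 1
f = -16 (f = (2 + 6)*(-2) = 8*(-2) = -16)
S(G, b) = (-63 + G)*(17 + b)
-S(I(6), c(-7, f)) = -(-1071 - 63*(-9) + 17*1 + 1*(-9)) = -(-1071 + 567 + 17 - 9) = -1*(-496) = 496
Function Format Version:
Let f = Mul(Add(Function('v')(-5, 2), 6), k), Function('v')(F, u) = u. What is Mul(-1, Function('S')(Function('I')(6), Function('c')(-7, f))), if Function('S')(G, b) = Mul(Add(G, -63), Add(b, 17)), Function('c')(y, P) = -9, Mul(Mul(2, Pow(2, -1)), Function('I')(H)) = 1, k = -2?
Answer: 496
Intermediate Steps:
Function('I')(H) = 1
f = -16 (f = Mul(Add(2, 6), -2) = Mul(8, -2) = -16)
Function('S')(G, b) = Mul(Add(-63, G), Add(17, b))
Mul(-1, Function('S')(Function('I')(6), Function('c')(-7, f))) = Mul(-1, Add(-1071, Mul(-63, -9), Mul(17, 1), Mul(1, -9))) = Mul(-1, Add(-1071, 567, 17, -9)) = Mul(-1, -496) = 496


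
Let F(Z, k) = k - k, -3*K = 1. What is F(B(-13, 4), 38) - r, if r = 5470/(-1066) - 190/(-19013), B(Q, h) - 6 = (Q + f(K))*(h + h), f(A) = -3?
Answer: 51899285/10133929 ≈ 5.1213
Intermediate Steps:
K = -1/3 (K = -1/3*1 = -1/3 ≈ -0.33333)
B(Q, h) = 6 + 2*h*(-3 + Q) (B(Q, h) = 6 + (Q - 3)*(h + h) = 6 + (-3 + Q)*(2*h) = 6 + 2*h*(-3 + Q))
r = -51899285/10133929 (r = 5470*(-1/1066) - 190*(-1/19013) = -2735/533 + 190/19013 = -51899285/10133929 ≈ -5.1213)
F(Z, k) = 0
F(B(-13, 4), 38) - r = 0 - 1*(-51899285/10133929) = 0 + 51899285/10133929 = 51899285/10133929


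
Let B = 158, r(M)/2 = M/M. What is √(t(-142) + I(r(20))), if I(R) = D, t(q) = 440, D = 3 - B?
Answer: √285 ≈ 16.882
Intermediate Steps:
r(M) = 2 (r(M) = 2*(M/M) = 2*1 = 2)
D = -155 (D = 3 - 1*158 = 3 - 158 = -155)
I(R) = -155
√(t(-142) + I(r(20))) = √(440 - 155) = √285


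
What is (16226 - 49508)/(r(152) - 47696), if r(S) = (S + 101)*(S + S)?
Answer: -16641/14608 ≈ -1.1392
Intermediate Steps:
r(S) = 2*S*(101 + S) (r(S) = (101 + S)*(2*S) = 2*S*(101 + S))
(16226 - 49508)/(r(152) - 47696) = (16226 - 49508)/(2*152*(101 + 152) - 47696) = -33282/(2*152*253 - 47696) = -33282/(76912 - 47696) = -33282/29216 = -33282*1/29216 = -16641/14608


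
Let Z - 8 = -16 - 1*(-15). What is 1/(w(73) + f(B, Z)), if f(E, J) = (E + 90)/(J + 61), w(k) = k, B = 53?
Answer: 68/5107 ≈ 0.013315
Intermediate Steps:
Z = 7 (Z = 8 + (-16 - 1*(-15)) = 8 + (-16 + 15) = 8 - 1 = 7)
f(E, J) = (90 + E)/(61 + J)
1/(w(73) + f(B, Z)) = 1/(73 + (90 + 53)/(61 + 7)) = 1/(73 + 143/68) = 1/(5107/68) = 68/5107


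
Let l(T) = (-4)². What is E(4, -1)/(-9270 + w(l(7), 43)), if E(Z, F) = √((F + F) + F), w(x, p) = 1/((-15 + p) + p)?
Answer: -71*I*√3/658169 ≈ -0.00018684*I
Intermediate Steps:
l(T) = 16
w(x, p) = 1/(-15 + 2*p)
E(Z, F) = √3*√F (E(Z, F) = √(2*F + F) = √(3*F) = √3*√F)
E(4, -1)/(-9270 + w(l(7), 43)) = (√3*√(-1))/(-9270 + 1/(-15 + 2*43)) = (√3*I)/(-9270 + 1/(-15 + 86)) = (I*√3)/(-9270 + 1/71) = (I*√3)/(-658169/71) = (I*√3)*(-71/658169) = -71*I*√3/658169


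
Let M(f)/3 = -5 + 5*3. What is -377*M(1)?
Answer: -11310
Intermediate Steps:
M(f) = 30 (M(f) = 3*(-5 + 5*3) = 3*(-5 + 15) = 3*10 = 30)
-377*M(1) = -377*30 = -11310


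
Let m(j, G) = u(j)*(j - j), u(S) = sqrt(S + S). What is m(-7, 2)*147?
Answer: 0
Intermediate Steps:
u(S) = sqrt(2)*sqrt(S) (u(S) = sqrt(2*S) = sqrt(2)*sqrt(S))
m(j, G) = 0 (m(j, G) = (sqrt(2)*sqrt(j))*(j - j) = (sqrt(2)*sqrt(j))*0 = 0)
m(-7, 2)*147 = 0*147 = 0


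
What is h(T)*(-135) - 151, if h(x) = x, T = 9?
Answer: -1366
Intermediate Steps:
h(T)*(-135) - 151 = 9*(-135) - 151 = -1215 - 151 = -1366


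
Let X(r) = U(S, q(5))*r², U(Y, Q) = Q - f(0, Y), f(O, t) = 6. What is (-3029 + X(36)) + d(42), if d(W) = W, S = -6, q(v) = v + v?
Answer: 2197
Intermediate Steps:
q(v) = 2*v
U(Y, Q) = -6 + Q (U(Y, Q) = Q - 1*6 = Q - 6 = -6 + Q)
X(r) = 4*r² (X(r) = (-6 + 2*5)*r² = (-6 + 10)*r² = 4*r²)
(-3029 + X(36)) + d(42) = (-3029 + 4*36²) + 42 = (-3029 + 4*1296) + 42 = (-3029 + 5184) + 42 = 2155 + 42 = 2197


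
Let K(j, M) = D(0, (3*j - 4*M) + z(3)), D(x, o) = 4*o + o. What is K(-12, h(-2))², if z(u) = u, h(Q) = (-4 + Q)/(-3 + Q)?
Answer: 35721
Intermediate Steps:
h(Q) = (-4 + Q)/(-3 + Q)
D(x, o) = 5*o
K(j, M) = 15 - 20*M + 15*j (K(j, M) = 5*((3*j - 4*M) + 3) = 5*((-4*M + 3*j) + 3) = 5*(3 - 4*M + 3*j) = 15 - 20*M + 15*j)
K(-12, h(-2))² = (15 - 20*(-4 - 2)/(-3 - 2) + 15*(-12))² = (15 - 20*(-6)/(-5) - 180)² = (15 - (-4)*(-6) - 180)² = (15 - 20*6/5 - 180)² = (15 - 24 - 180)² = (-189)² = 35721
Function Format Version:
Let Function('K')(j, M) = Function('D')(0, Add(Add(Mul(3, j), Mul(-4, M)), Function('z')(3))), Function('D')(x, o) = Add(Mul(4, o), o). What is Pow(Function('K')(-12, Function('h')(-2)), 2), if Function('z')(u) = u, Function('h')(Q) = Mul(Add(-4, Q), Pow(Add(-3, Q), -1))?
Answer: 35721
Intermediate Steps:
Function('h')(Q) = Mul(Pow(Add(-3, Q), -1), Add(-4, Q))
Function('D')(x, o) = Mul(5, o)
Function('K')(j, M) = Add(15, Mul(-20, M), Mul(15, j)) (Function('K')(j, M) = Mul(5, Add(Add(Mul(3, j), Mul(-4, M)), 3)) = Mul(5, Add(Add(Mul(-4, M), Mul(3, j)), 3)) = Mul(5, Add(3, Mul(-4, M), Mul(3, j))) = Add(15, Mul(-20, M), Mul(15, j)))
Pow(Function('K')(-12, Function('h')(-2)), 2) = Pow(Add(15, Mul(-20, Mul(Pow(Add(-3, -2), -1), Add(-4, -2))), Mul(15, -12)), 2) = Pow(Add(15, Mul(-20, Mul(Pow(-5, -1), -6)), -180), 2) = Pow(Add(15, Mul(-20, Mul(Rational(-1, 5), -6)), -180), 2) = Pow(Add(15, Mul(-20, Rational(6, 5)), -180), 2) = Pow(Add(15, -24, -180), 2) = Pow(-189, 2) = 35721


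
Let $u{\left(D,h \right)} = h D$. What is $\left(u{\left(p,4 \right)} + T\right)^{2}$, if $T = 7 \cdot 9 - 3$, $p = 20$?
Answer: $19600$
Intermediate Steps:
$T = 60$ ($T = 63 - 3 = 60$)
$u{\left(D,h \right)} = D h$
$\left(u{\left(p,4 \right)} + T\right)^{2} = \left(20 \cdot 4 + 60\right)^{2} = \left(80 + 60\right)^{2} = 140^{2} = 19600$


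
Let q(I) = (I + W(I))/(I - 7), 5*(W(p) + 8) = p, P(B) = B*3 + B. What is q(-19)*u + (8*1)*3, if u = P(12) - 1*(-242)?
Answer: 4778/13 ≈ 367.54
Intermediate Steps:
P(B) = 4*B (P(B) = 3*B + B = 4*B)
W(p) = -8 + p/5
u = 290 (u = 4*12 - 1*(-242) = 48 + 242 = 290)
q(I) = (-8 + 6*I/5)/(-7 + I) (q(I) = (I + (-8 + I/5))/(I - 7) = (-8 + 6*I/5)/(-7 + I))
q(-19)*u + (8*1)*3 = (2*(-20 + 3*(-19))/(5*(-7 - 19)))*290 + (8*1)*3 = ((⅖)*(-20 - 57)/(-26))*290 + 8*3 = ((⅖)*(-1/26)*(-77))*290 + 24 = (77/65)*290 + 24 = 4466/13 + 24 = 4778/13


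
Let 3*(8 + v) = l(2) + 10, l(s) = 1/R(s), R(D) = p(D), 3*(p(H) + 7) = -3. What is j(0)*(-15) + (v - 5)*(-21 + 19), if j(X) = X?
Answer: 233/12 ≈ 19.417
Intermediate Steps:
p(H) = -8 (p(H) = -7 + (⅓)*(-3) = -7 - 1 = -8)
R(D) = -8
l(s) = -⅛ (l(s) = 1/(-8) = -⅛)
v = -113/24 (v = -8 + (-⅛ + 10)/3 = -8 + (⅓)*(79/8) = -8 + 79/24 = -113/24 ≈ -4.7083)
j(0)*(-15) + (v - 5)*(-21 + 19) = 0*(-15) + (-113/24 - 5)*(-21 + 19) = 0 - 233/24*(-2) = 0 + 233/12 = 233/12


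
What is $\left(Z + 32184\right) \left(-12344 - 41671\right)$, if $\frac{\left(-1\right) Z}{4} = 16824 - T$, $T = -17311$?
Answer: $5636789340$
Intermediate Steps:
$Z = -136540$ ($Z = - 4 \left(16824 - -17311\right) = - 4 \left(16824 + 17311\right) = \left(-4\right) 34135 = -136540$)
$\left(Z + 32184\right) \left(-12344 - 41671\right) = \left(-136540 + 32184\right) \left(-12344 - 41671\right) = \left(-104356\right) \left(-54015\right) = 5636789340$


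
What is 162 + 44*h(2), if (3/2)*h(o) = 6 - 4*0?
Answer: 338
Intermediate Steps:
h(o) = 4 (h(o) = 2*(6 - 4*0)/3 = 2*(6 + 0)/3 = (⅔)*6 = 4)
162 + 44*h(2) = 162 + 44*4 = 162 + 176 = 338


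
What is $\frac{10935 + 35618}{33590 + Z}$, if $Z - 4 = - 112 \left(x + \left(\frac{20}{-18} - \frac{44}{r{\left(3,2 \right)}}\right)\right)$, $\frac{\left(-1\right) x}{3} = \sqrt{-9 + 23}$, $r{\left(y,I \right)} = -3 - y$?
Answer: $\frac{62024098149}{43765894706} - \frac{316746612 \sqrt{14}}{21882947353} \approx 1.363$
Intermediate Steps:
$x = - 3 \sqrt{14}$ ($x = - 3 \sqrt{-9 + 23} = - 3 \sqrt{14} \approx -11.225$)
$Z = - \frac{6236}{9} + 336 \sqrt{14}$ ($Z = 4 - 112 \left(- 3 \sqrt{14} - \left(\frac{10}{9} + \frac{44}{-3 - 3}\right)\right) = 4 - 112 \left(- 3 \sqrt{14} - \left(\frac{10}{9} + \frac{44}{-6}\right)\right) = 4 - 112 \left(- 3 \sqrt{14} - - \frac{56}{9}\right) = 4 - 112 \left(- 3 \sqrt{14} + \left(- \frac{10}{9} + \frac{22}{3}\right)\right) = 4 - 112 \left(- 3 \sqrt{14} + \frac{56}{9}\right) = 4 - 112 \left(\frac{56}{9} - 3 \sqrt{14}\right) = 4 - \left(\frac{6272}{9} - 336 \sqrt{14}\right) = - \frac{6236}{9} + 336 \sqrt{14} \approx 564.31$)
$\frac{10935 + 35618}{33590 + Z} = \frac{10935 + 35618}{33590 - \left(\frac{6236}{9} - 336 \sqrt{14}\right)} = \frac{46553}{\frac{296074}{9} + 336 \sqrt{14}}$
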